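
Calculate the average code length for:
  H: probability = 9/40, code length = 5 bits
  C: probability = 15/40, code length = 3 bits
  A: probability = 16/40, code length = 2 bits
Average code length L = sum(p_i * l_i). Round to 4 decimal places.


Weighted contributions p_i * l_i:
  H: (9/40) * 5 = 45/40
  C: (15/40) * 3 = 45/40
  A: (16/40) * 2 = 32/40
Sum = (45 + 45 + 32)/40 = 122/40

L = 122/40 = 3.0500 bits/symbol


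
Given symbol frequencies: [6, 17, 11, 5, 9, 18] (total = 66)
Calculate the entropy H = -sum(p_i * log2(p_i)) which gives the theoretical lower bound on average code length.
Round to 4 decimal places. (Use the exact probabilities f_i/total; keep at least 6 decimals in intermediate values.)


Per-symbol terms -p_i * log2(p_i) with p_i = f_i/66:
  p = 6/66 = 0.090909: log2(p) = -3.459432, -p*log2(p) = 0.314494
  p = 17/66 = 0.257576: log2(p) = -1.956931, -p*log2(p) = 0.504058
  p = 11/66 = 0.166667: log2(p) = -2.584963, -p*log2(p) = 0.430827
  p = 5/66 = 0.075758: log2(p) = -3.722466, -p*log2(p) = 0.282005
  p = 9/66 = 0.136364: log2(p) = -2.874469, -p*log2(p) = 0.391973
  p = 18/66 = 0.272727: log2(p) = -1.874469, -p*log2(p) = 0.511219
H = 0.314494 + 0.504058 + 0.430827 + 0.282005 + 0.391973 + 0.511219 = 2.434576

H = 2.4346 bits/symbol


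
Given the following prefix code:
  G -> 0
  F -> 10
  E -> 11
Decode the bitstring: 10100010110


Decoding step by step:
Bits 10 -> F
Bits 10 -> F
Bits 0 -> G
Bits 0 -> G
Bits 10 -> F
Bits 11 -> E
Bits 0 -> G


Decoded message: FFGGFEG


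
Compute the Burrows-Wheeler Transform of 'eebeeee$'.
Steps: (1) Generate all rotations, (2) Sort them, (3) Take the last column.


Rotations (sorted):
  0: $eebeeee -> last char: e
  1: beeee$ee -> last char: e
  2: e$eebeee -> last char: e
  3: ebeeee$e -> last char: e
  4: ee$eebee -> last char: e
  5: eebeeee$ -> last char: $
  6: eee$eebe -> last char: e
  7: eeee$eeb -> last char: b


BWT = eeeee$eb


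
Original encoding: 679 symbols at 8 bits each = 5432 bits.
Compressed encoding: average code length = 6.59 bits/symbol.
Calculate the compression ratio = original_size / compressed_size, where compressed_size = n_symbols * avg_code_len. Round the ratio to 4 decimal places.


original_size = n_symbols * orig_bits = 679 * 8 = 5432 bits
compressed_size = n_symbols * avg_code_len = 679 * 6.59 = 4474.61 bits
ratio = original_size / compressed_size = 5432 / 4474.61 = 1.214

Compression ratio = 1.214


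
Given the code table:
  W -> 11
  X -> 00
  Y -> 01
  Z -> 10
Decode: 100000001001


Decoding:
10 -> Z
00 -> X
00 -> X
00 -> X
10 -> Z
01 -> Y


Result: ZXXXZY


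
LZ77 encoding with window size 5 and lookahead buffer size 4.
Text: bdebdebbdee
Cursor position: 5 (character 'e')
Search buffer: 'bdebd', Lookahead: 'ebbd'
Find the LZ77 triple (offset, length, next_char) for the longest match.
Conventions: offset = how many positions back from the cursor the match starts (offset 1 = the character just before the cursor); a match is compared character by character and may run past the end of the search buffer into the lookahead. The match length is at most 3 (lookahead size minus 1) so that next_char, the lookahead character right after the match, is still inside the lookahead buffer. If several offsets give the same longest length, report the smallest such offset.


Try each offset into the search buffer:
  offset=1 (pos 4, char 'd'): match length 0
  offset=2 (pos 3, char 'b'): match length 0
  offset=3 (pos 2, char 'e'): match length 2
  offset=4 (pos 1, char 'd'): match length 0
  offset=5 (pos 0, char 'b'): match length 0
Longest match has length 2 at offset 3.
next_char = character at position 5 + 2 = 7 -> 'b'

Best match: offset=3, length=2 (matching 'eb' starting at position 2)
LZ77 triple: (3, 2, 'b')


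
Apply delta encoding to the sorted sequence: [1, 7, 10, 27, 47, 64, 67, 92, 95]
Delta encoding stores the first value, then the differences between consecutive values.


First value: 1
Deltas:
  7 - 1 = 6
  10 - 7 = 3
  27 - 10 = 17
  47 - 27 = 20
  64 - 47 = 17
  67 - 64 = 3
  92 - 67 = 25
  95 - 92 = 3


Delta encoded: [1, 6, 3, 17, 20, 17, 3, 25, 3]


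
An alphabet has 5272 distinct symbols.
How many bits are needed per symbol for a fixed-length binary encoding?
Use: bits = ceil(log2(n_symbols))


log2(5272) = 12.3641
Bracket: 2^12 = 4096 < 5272 <= 2^13 = 8192
So ceil(log2(5272)) = 13

bits = ceil(log2(5272)) = ceil(12.3641) = 13 bits


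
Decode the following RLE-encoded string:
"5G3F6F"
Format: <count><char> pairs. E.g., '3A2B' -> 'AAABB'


Expanding each <count><char> pair:
  5G -> 'GGGGG'
  3F -> 'FFF'
  6F -> 'FFFFFF'

Decoded = GGGGGFFFFFFFFF


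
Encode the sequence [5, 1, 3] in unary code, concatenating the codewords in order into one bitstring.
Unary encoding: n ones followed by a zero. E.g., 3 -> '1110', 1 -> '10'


Encode each number as n ones followed by a terminating 0:
  5 -> 111110 (6 bits)
  1 -> 10 (2 bits)
  3 -> 1110 (4 bits)
Total length = 6 + 2 + 4 = 12 bits.

Unary([5, 1, 3]) = 111110101110 (12 bits)


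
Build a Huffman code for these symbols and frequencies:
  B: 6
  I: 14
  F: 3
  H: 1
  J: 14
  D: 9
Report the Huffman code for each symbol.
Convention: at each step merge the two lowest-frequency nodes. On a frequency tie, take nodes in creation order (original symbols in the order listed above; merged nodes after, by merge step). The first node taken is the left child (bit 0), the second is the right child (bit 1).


Huffman tree construction:
Step 1: Merge H(1) + F(3) = 4
Step 2: Merge (H+F)(4) + B(6) = 10
Step 3: Merge D(9) + ((H+F)+B)(10) = 19
Step 4: Merge I(14) + J(14) = 28
Step 5: Merge (D+((H+F)+B))(19) + (I+J)(28) = 47
Read each symbol's code off the tree from the root (left child = 0, right child = 1).

Codes:
  B: 011 (length 3)
  I: 10 (length 2)
  F: 0101 (length 4)
  H: 0100 (length 4)
  J: 11 (length 2)
  D: 00 (length 2)
Average code length: 108/47 = 2.2979 bits/symbol


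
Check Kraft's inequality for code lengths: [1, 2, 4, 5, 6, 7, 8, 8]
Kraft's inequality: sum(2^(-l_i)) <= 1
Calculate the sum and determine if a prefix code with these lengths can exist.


Sum = 2^(-1) + 2^(-2) + 2^(-4) + 2^(-5) + 2^(-6) + 2^(-7) + 2^(-8) + 2^(-8)
    = 0.5 + 0.25 + 0.0625 + 0.03125 + 0.015625 + 0.0078125 + 0.00390625 + 0.00390625
    = 224/256 = 0.875
Since 0.875 <= 1, Kraft's inequality IS satisfied.
A prefix code with these lengths CAN exist.

Kraft sum = 0.875. Satisfied.


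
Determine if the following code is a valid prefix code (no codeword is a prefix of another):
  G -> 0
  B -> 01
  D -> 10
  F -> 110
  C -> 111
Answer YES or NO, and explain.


Checking each pair (does one codeword prefix another?):
  G='0' vs B='01': prefix -- VIOLATION

NO -- this is NOT a valid prefix code. G (0) is a prefix of B (01).


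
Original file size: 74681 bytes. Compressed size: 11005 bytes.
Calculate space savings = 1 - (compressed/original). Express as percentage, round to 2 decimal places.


ratio = compressed/original = 11005/74681 = 0.14736
savings = 1 - ratio = 1 - 0.14736 = 0.85264
as a percentage: 0.85264 * 100 = 85.26%

Space savings = 1 - 11005/74681 = 85.26%


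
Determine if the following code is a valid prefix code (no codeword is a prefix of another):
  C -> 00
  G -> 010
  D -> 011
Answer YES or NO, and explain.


Checking each pair (does one codeword prefix another?):
  C='00' vs G='010': no prefix
  C='00' vs D='011': no prefix
  G='010' vs C='00': no prefix
  G='010' vs D='011': no prefix
  D='011' vs C='00': no prefix
  D='011' vs G='010': no prefix
No violation found over all pairs.

YES -- this is a valid prefix code. No codeword is a prefix of any other codeword.


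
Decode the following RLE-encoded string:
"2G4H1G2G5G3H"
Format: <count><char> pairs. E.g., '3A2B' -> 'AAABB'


Expanding each <count><char> pair:
  2G -> 'GG'
  4H -> 'HHHH'
  1G -> 'G'
  2G -> 'GG'
  5G -> 'GGGGG'
  3H -> 'HHH'

Decoded = GGHHHHGGGGGGGGHHH


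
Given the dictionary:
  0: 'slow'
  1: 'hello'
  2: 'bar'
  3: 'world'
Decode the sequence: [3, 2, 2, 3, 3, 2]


Look up each index in the dictionary:
  3 -> 'world'
  2 -> 'bar'
  2 -> 'bar'
  3 -> 'world'
  3 -> 'world'
  2 -> 'bar'

Decoded: "world bar bar world world bar"


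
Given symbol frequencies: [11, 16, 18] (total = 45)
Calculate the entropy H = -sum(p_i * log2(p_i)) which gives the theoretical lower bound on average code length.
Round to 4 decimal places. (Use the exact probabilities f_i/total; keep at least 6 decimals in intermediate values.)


Per-symbol terms -p_i * log2(p_i) with p_i = f_i/45:
  p = 11/45 = 0.244444: log2(p) = -2.032421, -p*log2(p) = 0.496814
  p = 16/45 = 0.355556: log2(p) = -1.491853, -p*log2(p) = 0.530437
  p = 18/45 = 0.400000: log2(p) = -1.321928, -p*log2(p) = 0.528771
H = 0.496814 + 0.530437 + 0.528771 = 1.556022

H = 1.556 bits/symbol


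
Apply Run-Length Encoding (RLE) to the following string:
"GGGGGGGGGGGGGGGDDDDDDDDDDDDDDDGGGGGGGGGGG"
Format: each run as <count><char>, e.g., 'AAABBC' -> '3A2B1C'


Scanning runs left to right:
  i=0: run of 'G' x 15 -> '15G'
  i=15: run of 'D' x 15 -> '15D'
  i=30: run of 'G' x 11 -> '11G'

RLE = 15G15D11G


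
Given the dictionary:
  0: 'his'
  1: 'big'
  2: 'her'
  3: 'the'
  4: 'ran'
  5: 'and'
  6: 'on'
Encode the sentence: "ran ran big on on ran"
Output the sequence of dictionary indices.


Look up each word in the dictionary:
  'ran' -> 4
  'ran' -> 4
  'big' -> 1
  'on' -> 6
  'on' -> 6
  'ran' -> 4

Encoded: [4, 4, 1, 6, 6, 4]


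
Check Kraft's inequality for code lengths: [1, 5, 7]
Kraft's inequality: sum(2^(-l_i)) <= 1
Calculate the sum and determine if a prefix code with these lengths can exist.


Sum = 2^(-1) + 2^(-5) + 2^(-7)
    = 0.5 + 0.03125 + 0.0078125
    = 69/128 = 0.5390625
Since 0.5390625 <= 1, Kraft's inequality IS satisfied.
A prefix code with these lengths CAN exist.

Kraft sum = 0.5390625. Satisfied.


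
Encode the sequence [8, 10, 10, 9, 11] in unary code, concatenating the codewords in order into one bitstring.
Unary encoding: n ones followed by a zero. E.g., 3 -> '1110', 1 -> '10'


Encode each number as n ones followed by a terminating 0:
  8 -> 111111110 (9 bits)
  10 -> 11111111110 (11 bits)
  10 -> 11111111110 (11 bits)
  9 -> 1111111110 (10 bits)
  11 -> 111111111110 (12 bits)
Total length = 9 + 11 + 11 + 10 + 12 = 53 bits.

Unary([8, 10, 10, 9, 11]) = 11111111011111111110111111111101111111110111111111110 (53 bits)


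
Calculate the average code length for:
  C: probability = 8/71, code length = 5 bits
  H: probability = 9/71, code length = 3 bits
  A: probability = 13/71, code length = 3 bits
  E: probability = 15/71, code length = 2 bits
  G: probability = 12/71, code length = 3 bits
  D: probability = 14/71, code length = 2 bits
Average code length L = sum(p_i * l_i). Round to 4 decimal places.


Weighted contributions p_i * l_i:
  C: (8/71) * 5 = 40/71
  H: (9/71) * 3 = 27/71
  A: (13/71) * 3 = 39/71
  E: (15/71) * 2 = 30/71
  G: (12/71) * 3 = 36/71
  D: (14/71) * 2 = 28/71
Sum = (40 + 27 + 39 + 30 + 36 + 28)/71 = 200/71

L = 200/71 = 2.8169 bits/symbol


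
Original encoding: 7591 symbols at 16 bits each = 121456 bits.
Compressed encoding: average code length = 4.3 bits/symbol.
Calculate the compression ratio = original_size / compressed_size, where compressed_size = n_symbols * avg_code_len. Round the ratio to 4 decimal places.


original_size = n_symbols * orig_bits = 7591 * 16 = 121456 bits
compressed_size = n_symbols * avg_code_len = 7591 * 4.3 = 32641.3 bits
ratio = original_size / compressed_size = 121456 / 32641.3 = 3.7209

Compression ratio = 3.7209


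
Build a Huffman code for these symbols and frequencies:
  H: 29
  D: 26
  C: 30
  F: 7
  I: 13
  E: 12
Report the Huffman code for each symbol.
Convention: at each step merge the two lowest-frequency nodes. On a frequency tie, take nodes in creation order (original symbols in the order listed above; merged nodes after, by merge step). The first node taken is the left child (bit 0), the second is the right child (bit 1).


Huffman tree construction:
Step 1: Merge F(7) + E(12) = 19
Step 2: Merge I(13) + (F+E)(19) = 32
Step 3: Merge D(26) + H(29) = 55
Step 4: Merge C(30) + (I+(F+E))(32) = 62
Step 5: Merge (D+H)(55) + (C+(I+(F+E)))(62) = 117
Read each symbol's code off the tree from the root (left child = 0, right child = 1).

Codes:
  H: 01 (length 2)
  D: 00 (length 2)
  C: 10 (length 2)
  F: 1110 (length 4)
  I: 110 (length 3)
  E: 1111 (length 4)
Average code length: 285/117 = 2.4359 bits/symbol


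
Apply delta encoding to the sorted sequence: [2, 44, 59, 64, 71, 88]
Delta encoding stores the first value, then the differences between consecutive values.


First value: 2
Deltas:
  44 - 2 = 42
  59 - 44 = 15
  64 - 59 = 5
  71 - 64 = 7
  88 - 71 = 17


Delta encoded: [2, 42, 15, 5, 7, 17]


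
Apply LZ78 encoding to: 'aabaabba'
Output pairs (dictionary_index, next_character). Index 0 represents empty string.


LZ78 encoding steps:
Dictionary: {0: ''}
Step 1: w='' (idx 0), next='a' -> output (0, 'a'), add 'a' as idx 1
Step 2: w='a' (idx 1), next='b' -> output (1, 'b'), add 'ab' as idx 2
Step 3: w='a' (idx 1), next='a' -> output (1, 'a'), add 'aa' as idx 3
Step 4: w='' (idx 0), next='b' -> output (0, 'b'), add 'b' as idx 4
Step 5: w='b' (idx 4), next='a' -> output (4, 'a'), add 'ba' as idx 5


Encoded: [(0, 'a'), (1, 'b'), (1, 'a'), (0, 'b'), (4, 'a')]


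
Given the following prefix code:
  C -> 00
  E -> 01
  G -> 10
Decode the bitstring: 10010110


Decoding step by step:
Bits 10 -> G
Bits 01 -> E
Bits 01 -> E
Bits 10 -> G


Decoded message: GEEG


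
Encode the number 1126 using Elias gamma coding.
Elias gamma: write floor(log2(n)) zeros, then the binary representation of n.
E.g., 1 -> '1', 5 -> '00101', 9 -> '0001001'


num_bits = floor(log2(1126)) + 1 = 11
leading_zeros = num_bits - 1 = 10
binary(1126) = 10001100110

Elias gamma(1126) = '0000000000' + '10001100110' = 000000000010001100110 (21 bits)


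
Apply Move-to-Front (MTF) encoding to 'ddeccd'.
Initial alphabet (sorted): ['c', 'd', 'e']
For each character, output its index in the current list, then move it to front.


MTF encoding:
'd': index 1 in ['c', 'd', 'e'] -> ['d', 'c', 'e']
'd': index 0 in ['d', 'c', 'e'] -> ['d', 'c', 'e']
'e': index 2 in ['d', 'c', 'e'] -> ['e', 'd', 'c']
'c': index 2 in ['e', 'd', 'c'] -> ['c', 'e', 'd']
'c': index 0 in ['c', 'e', 'd'] -> ['c', 'e', 'd']
'd': index 2 in ['c', 'e', 'd'] -> ['d', 'c', 'e']


Output: [1, 0, 2, 2, 0, 2]


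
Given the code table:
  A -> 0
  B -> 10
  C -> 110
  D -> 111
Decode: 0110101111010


Decoding:
0 -> A
110 -> C
10 -> B
111 -> D
10 -> B
10 -> B


Result: ACBDBB


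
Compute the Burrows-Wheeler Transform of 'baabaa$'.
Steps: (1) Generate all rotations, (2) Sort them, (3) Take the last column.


Rotations (sorted):
  0: $baabaa -> last char: a
  1: a$baaba -> last char: a
  2: aa$baab -> last char: b
  3: aabaa$b -> last char: b
  4: abaa$ba -> last char: a
  5: baa$baa -> last char: a
  6: baabaa$ -> last char: $


BWT = aabbaa$


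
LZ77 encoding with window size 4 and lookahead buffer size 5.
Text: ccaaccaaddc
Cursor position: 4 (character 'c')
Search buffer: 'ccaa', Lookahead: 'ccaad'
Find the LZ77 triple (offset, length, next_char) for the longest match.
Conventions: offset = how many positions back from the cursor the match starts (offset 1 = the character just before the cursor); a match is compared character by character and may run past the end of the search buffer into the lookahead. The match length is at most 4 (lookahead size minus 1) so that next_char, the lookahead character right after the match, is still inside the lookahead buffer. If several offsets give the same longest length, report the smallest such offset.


Try each offset into the search buffer:
  offset=1 (pos 3, char 'a'): match length 0
  offset=2 (pos 2, char 'a'): match length 0
  offset=3 (pos 1, char 'c'): match length 1
  offset=4 (pos 0, char 'c'): match length 4
Longest match has length 4 at offset 4.
next_char = character at position 4 + 4 = 8 -> 'd'

Best match: offset=4, length=4 (matching 'ccaa' starting at position 0)
LZ77 triple: (4, 4, 'd')


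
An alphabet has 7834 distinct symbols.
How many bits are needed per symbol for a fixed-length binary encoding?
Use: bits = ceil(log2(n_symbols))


log2(7834) = 12.9355
Bracket: 2^12 = 4096 < 7834 <= 2^13 = 8192
So ceil(log2(7834)) = 13

bits = ceil(log2(7834)) = ceil(12.9355) = 13 bits


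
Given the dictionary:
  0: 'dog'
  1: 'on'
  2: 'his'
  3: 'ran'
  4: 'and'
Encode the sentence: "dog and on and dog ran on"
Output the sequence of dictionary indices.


Look up each word in the dictionary:
  'dog' -> 0
  'and' -> 4
  'on' -> 1
  'and' -> 4
  'dog' -> 0
  'ran' -> 3
  'on' -> 1

Encoded: [0, 4, 1, 4, 0, 3, 1]


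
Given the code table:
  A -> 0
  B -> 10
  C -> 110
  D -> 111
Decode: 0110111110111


Decoding:
0 -> A
110 -> C
111 -> D
110 -> C
111 -> D


Result: ACDCD


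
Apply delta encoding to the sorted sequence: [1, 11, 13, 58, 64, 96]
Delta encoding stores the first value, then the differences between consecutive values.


First value: 1
Deltas:
  11 - 1 = 10
  13 - 11 = 2
  58 - 13 = 45
  64 - 58 = 6
  96 - 64 = 32


Delta encoded: [1, 10, 2, 45, 6, 32]


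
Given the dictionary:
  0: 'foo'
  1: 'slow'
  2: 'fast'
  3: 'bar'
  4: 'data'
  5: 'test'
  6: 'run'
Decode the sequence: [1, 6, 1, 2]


Look up each index in the dictionary:
  1 -> 'slow'
  6 -> 'run'
  1 -> 'slow'
  2 -> 'fast'

Decoded: "slow run slow fast"


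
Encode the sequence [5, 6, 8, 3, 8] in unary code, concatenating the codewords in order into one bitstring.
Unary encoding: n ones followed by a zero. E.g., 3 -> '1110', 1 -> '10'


Encode each number as n ones followed by a terminating 0:
  5 -> 111110 (6 bits)
  6 -> 1111110 (7 bits)
  8 -> 111111110 (9 bits)
  3 -> 1110 (4 bits)
  8 -> 111111110 (9 bits)
Total length = 6 + 7 + 9 + 4 + 9 = 35 bits.

Unary([5, 6, 8, 3, 8]) = 11111011111101111111101110111111110 (35 bits)


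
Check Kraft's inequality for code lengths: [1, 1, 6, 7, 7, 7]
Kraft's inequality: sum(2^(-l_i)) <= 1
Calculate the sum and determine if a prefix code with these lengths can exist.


Sum = 2^(-1) + 2^(-1) + 2^(-6) + 2^(-7) + 2^(-7) + 2^(-7)
    = 0.5 + 0.5 + 0.015625 + 0.0078125 + 0.0078125 + 0.0078125
    = 133/128 = 1.0390625
Since 1.0390625 > 1, Kraft's inequality is NOT satisfied.
A prefix code with these lengths CANNOT exist.

Kraft sum = 1.0390625. Not satisfied.


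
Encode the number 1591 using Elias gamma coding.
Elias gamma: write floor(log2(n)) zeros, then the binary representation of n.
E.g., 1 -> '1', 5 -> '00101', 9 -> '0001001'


num_bits = floor(log2(1591)) + 1 = 11
leading_zeros = num_bits - 1 = 10
binary(1591) = 11000110111

Elias gamma(1591) = '0000000000' + '11000110111' = 000000000011000110111 (21 bits)


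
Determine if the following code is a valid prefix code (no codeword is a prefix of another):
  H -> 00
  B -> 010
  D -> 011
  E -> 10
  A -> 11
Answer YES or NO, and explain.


Checking each pair (does one codeword prefix another?):
  H='00' vs B='010': no prefix
  H='00' vs D='011': no prefix
  H='00' vs E='10': no prefix
  H='00' vs A='11': no prefix
  B='010' vs H='00': no prefix
  B='010' vs D='011': no prefix
  B='010' vs E='10': no prefix
  B='010' vs A='11': no prefix
  D='011' vs H='00': no prefix
  D='011' vs B='010': no prefix
  D='011' vs E='10': no prefix
  D='011' vs A='11': no prefix
  E='10' vs H='00': no prefix
  E='10' vs B='010': no prefix
  E='10' vs D='011': no prefix
  E='10' vs A='11': no prefix
  A='11' vs H='00': no prefix
  A='11' vs B='010': no prefix
  A='11' vs D='011': no prefix
  A='11' vs E='10': no prefix
No violation found over all pairs.

YES -- this is a valid prefix code. No codeword is a prefix of any other codeword.


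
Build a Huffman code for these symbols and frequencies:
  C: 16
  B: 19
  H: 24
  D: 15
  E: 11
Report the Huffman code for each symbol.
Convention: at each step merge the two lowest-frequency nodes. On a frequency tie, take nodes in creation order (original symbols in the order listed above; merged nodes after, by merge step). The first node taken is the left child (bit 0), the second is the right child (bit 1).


Huffman tree construction:
Step 1: Merge E(11) + D(15) = 26
Step 2: Merge C(16) + B(19) = 35
Step 3: Merge H(24) + (E+D)(26) = 50
Step 4: Merge (C+B)(35) + (H+(E+D))(50) = 85
Read each symbol's code off the tree from the root (left child = 0, right child = 1).

Codes:
  C: 00 (length 2)
  B: 01 (length 2)
  H: 10 (length 2)
  D: 111 (length 3)
  E: 110 (length 3)
Average code length: 196/85 = 2.3059 bits/symbol


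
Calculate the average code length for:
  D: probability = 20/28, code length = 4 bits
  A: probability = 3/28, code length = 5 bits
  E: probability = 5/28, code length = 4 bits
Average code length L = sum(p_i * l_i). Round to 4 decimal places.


Weighted contributions p_i * l_i:
  D: (20/28) * 4 = 80/28
  A: (3/28) * 5 = 15/28
  E: (5/28) * 4 = 20/28
Sum = (80 + 15 + 20)/28 = 115/28

L = 115/28 = 4.1071 bits/symbol


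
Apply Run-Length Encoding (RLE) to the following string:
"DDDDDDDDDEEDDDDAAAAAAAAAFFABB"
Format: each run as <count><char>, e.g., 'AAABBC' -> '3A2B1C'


Scanning runs left to right:
  i=0: run of 'D' x 9 -> '9D'
  i=9: run of 'E' x 2 -> '2E'
  i=11: run of 'D' x 4 -> '4D'
  i=15: run of 'A' x 9 -> '9A'
  i=24: run of 'F' x 2 -> '2F'
  i=26: run of 'A' x 1 -> '1A'
  i=27: run of 'B' x 2 -> '2B'

RLE = 9D2E4D9A2F1A2B


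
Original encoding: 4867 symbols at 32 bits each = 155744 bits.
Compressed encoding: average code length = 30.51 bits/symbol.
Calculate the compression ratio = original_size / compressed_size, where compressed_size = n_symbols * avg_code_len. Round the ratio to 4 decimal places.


original_size = n_symbols * orig_bits = 4867 * 32 = 155744 bits
compressed_size = n_symbols * avg_code_len = 4867 * 30.51 = 148492.17 bits
ratio = original_size / compressed_size = 155744 / 148492.17 = 1.0488

Compression ratio = 1.0488


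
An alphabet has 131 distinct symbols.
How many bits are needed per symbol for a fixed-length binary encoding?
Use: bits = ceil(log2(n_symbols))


log2(131) = 7.0334
Bracket: 2^7 = 128 < 131 <= 2^8 = 256
So ceil(log2(131)) = 8

bits = ceil(log2(131)) = ceil(7.0334) = 8 bits


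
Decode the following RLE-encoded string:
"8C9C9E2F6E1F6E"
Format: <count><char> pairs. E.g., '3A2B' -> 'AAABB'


Expanding each <count><char> pair:
  8C -> 'CCCCCCCC'
  9C -> 'CCCCCCCCC'
  9E -> 'EEEEEEEEE'
  2F -> 'FF'
  6E -> 'EEEEEE'
  1F -> 'F'
  6E -> 'EEEEEE'

Decoded = CCCCCCCCCCCCCCCCCEEEEEEEEEFFEEEEEEFEEEEEE


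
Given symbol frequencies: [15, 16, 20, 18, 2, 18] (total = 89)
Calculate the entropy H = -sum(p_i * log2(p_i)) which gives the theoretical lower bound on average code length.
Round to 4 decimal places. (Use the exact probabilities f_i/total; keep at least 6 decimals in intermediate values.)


Per-symbol terms -p_i * log2(p_i) with p_i = f_i/89:
  p = 15/89 = 0.168539: log2(p) = -2.568843, -p*log2(p) = 0.432951
  p = 16/89 = 0.179775: log2(p) = -2.475733, -p*log2(p) = 0.445076
  p = 20/89 = 0.224719: log2(p) = -2.153805, -p*log2(p) = 0.484001
  p = 18/89 = 0.202247: log2(p) = -2.305808, -p*log2(p) = 0.466343
  p = 2/89 = 0.022472: log2(p) = -5.475733, -p*log2(p) = 0.123050
  p = 18/89 = 0.202247: log2(p) = -2.305808, -p*log2(p) = 0.466343
H = 0.432951 + 0.445076 + 0.484001 + 0.466343 + 0.123050 + 0.466343 = 2.417764

H = 2.4178 bits/symbol


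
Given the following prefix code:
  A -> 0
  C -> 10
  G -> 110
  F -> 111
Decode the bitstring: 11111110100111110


Decoding step by step:
Bits 111 -> F
Bits 111 -> F
Bits 10 -> C
Bits 10 -> C
Bits 0 -> A
Bits 111 -> F
Bits 110 -> G


Decoded message: FFCCAFG


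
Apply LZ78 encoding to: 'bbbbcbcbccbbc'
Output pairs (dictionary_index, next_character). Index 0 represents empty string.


LZ78 encoding steps:
Dictionary: {0: ''}
Step 1: w='' (idx 0), next='b' -> output (0, 'b'), add 'b' as idx 1
Step 2: w='b' (idx 1), next='b' -> output (1, 'b'), add 'bb' as idx 2
Step 3: w='b' (idx 1), next='c' -> output (1, 'c'), add 'bc' as idx 3
Step 4: w='bc' (idx 3), next='b' -> output (3, 'b'), add 'bcb' as idx 4
Step 5: w='' (idx 0), next='c' -> output (0, 'c'), add 'c' as idx 5
Step 6: w='c' (idx 5), next='b' -> output (5, 'b'), add 'cb' as idx 6
Step 7: w='bc' (idx 3), end of input -> output (3, '')


Encoded: [(0, 'b'), (1, 'b'), (1, 'c'), (3, 'b'), (0, 'c'), (5, 'b'), (3, '')]


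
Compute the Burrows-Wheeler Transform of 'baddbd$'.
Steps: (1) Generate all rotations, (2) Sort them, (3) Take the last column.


Rotations (sorted):
  0: $baddbd -> last char: d
  1: addbd$b -> last char: b
  2: baddbd$ -> last char: $
  3: bd$badd -> last char: d
  4: d$baddb -> last char: b
  5: dbd$bad -> last char: d
  6: ddbd$ba -> last char: a


BWT = db$dbda


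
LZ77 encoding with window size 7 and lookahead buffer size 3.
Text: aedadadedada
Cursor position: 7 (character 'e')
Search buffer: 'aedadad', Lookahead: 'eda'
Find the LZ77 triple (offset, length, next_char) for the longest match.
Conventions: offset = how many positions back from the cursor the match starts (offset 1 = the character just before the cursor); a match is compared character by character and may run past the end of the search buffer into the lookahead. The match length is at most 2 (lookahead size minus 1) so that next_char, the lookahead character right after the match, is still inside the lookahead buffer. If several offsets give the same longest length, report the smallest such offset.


Try each offset into the search buffer:
  offset=1 (pos 6, char 'd'): match length 0
  offset=2 (pos 5, char 'a'): match length 0
  offset=3 (pos 4, char 'd'): match length 0
  offset=4 (pos 3, char 'a'): match length 0
  offset=5 (pos 2, char 'd'): match length 0
  offset=6 (pos 1, char 'e'): match length 2
  offset=7 (pos 0, char 'a'): match length 0
Longest match has length 2 at offset 6.
next_char = character at position 7 + 2 = 9 -> 'a'

Best match: offset=6, length=2 (matching 'ed' starting at position 1)
LZ77 triple: (6, 2, 'a')


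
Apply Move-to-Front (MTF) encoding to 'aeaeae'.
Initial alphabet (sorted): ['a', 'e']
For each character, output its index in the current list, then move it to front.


MTF encoding:
'a': index 0 in ['a', 'e'] -> ['a', 'e']
'e': index 1 in ['a', 'e'] -> ['e', 'a']
'a': index 1 in ['e', 'a'] -> ['a', 'e']
'e': index 1 in ['a', 'e'] -> ['e', 'a']
'a': index 1 in ['e', 'a'] -> ['a', 'e']
'e': index 1 in ['a', 'e'] -> ['e', 'a']


Output: [0, 1, 1, 1, 1, 1]


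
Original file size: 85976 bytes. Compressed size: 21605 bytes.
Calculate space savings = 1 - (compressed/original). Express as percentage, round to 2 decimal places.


ratio = compressed/original = 21605/85976 = 0.251291
savings = 1 - ratio = 1 - 0.251291 = 0.748709
as a percentage: 0.748709 * 100 = 74.87%

Space savings = 1 - 21605/85976 = 74.87%


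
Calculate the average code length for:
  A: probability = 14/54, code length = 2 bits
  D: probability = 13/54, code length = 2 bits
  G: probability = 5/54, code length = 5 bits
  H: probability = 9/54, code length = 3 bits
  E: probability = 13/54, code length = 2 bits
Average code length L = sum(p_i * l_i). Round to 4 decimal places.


Weighted contributions p_i * l_i:
  A: (14/54) * 2 = 28/54
  D: (13/54) * 2 = 26/54
  G: (5/54) * 5 = 25/54
  H: (9/54) * 3 = 27/54
  E: (13/54) * 2 = 26/54
Sum = (28 + 26 + 25 + 27 + 26)/54 = 132/54

L = 132/54 = 2.4444 bits/symbol


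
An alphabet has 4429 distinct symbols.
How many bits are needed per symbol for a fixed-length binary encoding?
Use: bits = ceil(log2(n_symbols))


log2(4429) = 12.1128
Bracket: 2^12 = 4096 < 4429 <= 2^13 = 8192
So ceil(log2(4429)) = 13

bits = ceil(log2(4429)) = ceil(12.1128) = 13 bits


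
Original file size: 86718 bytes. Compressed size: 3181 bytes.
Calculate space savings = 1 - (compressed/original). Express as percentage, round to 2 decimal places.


ratio = compressed/original = 3181/86718 = 0.036682
savings = 1 - ratio = 1 - 0.036682 = 0.963318
as a percentage: 0.963318 * 100 = 96.33%

Space savings = 1 - 3181/86718 = 96.33%


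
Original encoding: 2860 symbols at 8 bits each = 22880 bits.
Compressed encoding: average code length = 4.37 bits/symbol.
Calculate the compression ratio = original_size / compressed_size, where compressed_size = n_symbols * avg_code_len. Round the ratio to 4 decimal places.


original_size = n_symbols * orig_bits = 2860 * 8 = 22880 bits
compressed_size = n_symbols * avg_code_len = 2860 * 4.37 = 12498.2 bits
ratio = original_size / compressed_size = 22880 / 12498.2 = 1.8307

Compression ratio = 1.8307


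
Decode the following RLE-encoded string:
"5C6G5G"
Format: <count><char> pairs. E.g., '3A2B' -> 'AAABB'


Expanding each <count><char> pair:
  5C -> 'CCCCC'
  6G -> 'GGGGGG'
  5G -> 'GGGGG'

Decoded = CCCCCGGGGGGGGGGG


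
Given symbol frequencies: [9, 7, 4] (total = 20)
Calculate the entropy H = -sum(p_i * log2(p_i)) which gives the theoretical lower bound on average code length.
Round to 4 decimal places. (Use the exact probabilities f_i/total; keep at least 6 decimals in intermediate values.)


Per-symbol terms -p_i * log2(p_i) with p_i = f_i/20:
  p = 9/20 = 0.450000: log2(p) = -1.152003, -p*log2(p) = 0.518401
  p = 7/20 = 0.350000: log2(p) = -1.514573, -p*log2(p) = 0.530101
  p = 4/20 = 0.200000: log2(p) = -2.321928, -p*log2(p) = 0.464386
H = 0.518401 + 0.530101 + 0.464386 = 1.512888

H = 1.5129 bits/symbol


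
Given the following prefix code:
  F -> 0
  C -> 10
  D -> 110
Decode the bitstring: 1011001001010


Decoding step by step:
Bits 10 -> C
Bits 110 -> D
Bits 0 -> F
Bits 10 -> C
Bits 0 -> F
Bits 10 -> C
Bits 10 -> C


Decoded message: CDFCFCC


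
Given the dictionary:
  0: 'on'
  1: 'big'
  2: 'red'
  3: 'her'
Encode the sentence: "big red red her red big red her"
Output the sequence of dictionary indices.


Look up each word in the dictionary:
  'big' -> 1
  'red' -> 2
  'red' -> 2
  'her' -> 3
  'red' -> 2
  'big' -> 1
  'red' -> 2
  'her' -> 3

Encoded: [1, 2, 2, 3, 2, 1, 2, 3]


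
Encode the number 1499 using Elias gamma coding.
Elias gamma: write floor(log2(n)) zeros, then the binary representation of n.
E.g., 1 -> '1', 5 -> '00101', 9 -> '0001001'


num_bits = floor(log2(1499)) + 1 = 11
leading_zeros = num_bits - 1 = 10
binary(1499) = 10111011011

Elias gamma(1499) = '0000000000' + '10111011011' = 000000000010111011011 (21 bits)


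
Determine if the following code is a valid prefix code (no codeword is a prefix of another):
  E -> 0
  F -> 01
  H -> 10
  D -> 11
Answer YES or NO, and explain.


Checking each pair (does one codeword prefix another?):
  E='0' vs F='01': prefix -- VIOLATION

NO -- this is NOT a valid prefix code. E (0) is a prefix of F (01).


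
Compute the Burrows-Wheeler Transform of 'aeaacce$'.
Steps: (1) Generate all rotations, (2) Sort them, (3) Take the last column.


Rotations (sorted):
  0: $aeaacce -> last char: e
  1: aacce$ae -> last char: e
  2: acce$aea -> last char: a
  3: aeaacce$ -> last char: $
  4: cce$aeaa -> last char: a
  5: ce$aeaac -> last char: c
  6: e$aeaacc -> last char: c
  7: eaacce$a -> last char: a


BWT = eea$acca


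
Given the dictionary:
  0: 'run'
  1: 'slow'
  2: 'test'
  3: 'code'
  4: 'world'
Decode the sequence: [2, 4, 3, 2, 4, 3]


Look up each index in the dictionary:
  2 -> 'test'
  4 -> 'world'
  3 -> 'code'
  2 -> 'test'
  4 -> 'world'
  3 -> 'code'

Decoded: "test world code test world code"


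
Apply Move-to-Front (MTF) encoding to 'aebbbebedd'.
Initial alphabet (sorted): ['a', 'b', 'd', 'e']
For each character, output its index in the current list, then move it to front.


MTF encoding:
'a': index 0 in ['a', 'b', 'd', 'e'] -> ['a', 'b', 'd', 'e']
'e': index 3 in ['a', 'b', 'd', 'e'] -> ['e', 'a', 'b', 'd']
'b': index 2 in ['e', 'a', 'b', 'd'] -> ['b', 'e', 'a', 'd']
'b': index 0 in ['b', 'e', 'a', 'd'] -> ['b', 'e', 'a', 'd']
'b': index 0 in ['b', 'e', 'a', 'd'] -> ['b', 'e', 'a', 'd']
'e': index 1 in ['b', 'e', 'a', 'd'] -> ['e', 'b', 'a', 'd']
'b': index 1 in ['e', 'b', 'a', 'd'] -> ['b', 'e', 'a', 'd']
'e': index 1 in ['b', 'e', 'a', 'd'] -> ['e', 'b', 'a', 'd']
'd': index 3 in ['e', 'b', 'a', 'd'] -> ['d', 'e', 'b', 'a']
'd': index 0 in ['d', 'e', 'b', 'a'] -> ['d', 'e', 'b', 'a']


Output: [0, 3, 2, 0, 0, 1, 1, 1, 3, 0]


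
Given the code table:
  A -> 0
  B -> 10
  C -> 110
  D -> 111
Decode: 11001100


Decoding:
110 -> C
0 -> A
110 -> C
0 -> A


Result: CACA


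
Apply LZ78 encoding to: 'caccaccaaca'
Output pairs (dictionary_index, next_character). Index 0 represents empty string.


LZ78 encoding steps:
Dictionary: {0: ''}
Step 1: w='' (idx 0), next='c' -> output (0, 'c'), add 'c' as idx 1
Step 2: w='' (idx 0), next='a' -> output (0, 'a'), add 'a' as idx 2
Step 3: w='c' (idx 1), next='c' -> output (1, 'c'), add 'cc' as idx 3
Step 4: w='a' (idx 2), next='c' -> output (2, 'c'), add 'ac' as idx 4
Step 5: w='c' (idx 1), next='a' -> output (1, 'a'), add 'ca' as idx 5
Step 6: w='ac' (idx 4), next='a' -> output (4, 'a'), add 'aca' as idx 6


Encoded: [(0, 'c'), (0, 'a'), (1, 'c'), (2, 'c'), (1, 'a'), (4, 'a')]


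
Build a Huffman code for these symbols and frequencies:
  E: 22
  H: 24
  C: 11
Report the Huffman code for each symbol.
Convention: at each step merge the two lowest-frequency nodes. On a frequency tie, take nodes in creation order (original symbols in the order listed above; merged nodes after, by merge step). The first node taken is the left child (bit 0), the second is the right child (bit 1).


Huffman tree construction:
Step 1: Merge C(11) + E(22) = 33
Step 2: Merge H(24) + (C+E)(33) = 57
Read each symbol's code off the tree from the root (left child = 0, right child = 1).

Codes:
  E: 11 (length 2)
  H: 0 (length 1)
  C: 10 (length 2)
Average code length: 90/57 = 1.5789 bits/symbol


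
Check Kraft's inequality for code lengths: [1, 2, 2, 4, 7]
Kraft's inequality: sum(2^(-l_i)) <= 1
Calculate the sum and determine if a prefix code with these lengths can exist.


Sum = 2^(-1) + 2^(-2) + 2^(-2) + 2^(-4) + 2^(-7)
    = 0.5 + 0.25 + 0.25 + 0.0625 + 0.0078125
    = 137/128 = 1.0703125
Since 1.0703125 > 1, Kraft's inequality is NOT satisfied.
A prefix code with these lengths CANNOT exist.

Kraft sum = 1.0703125. Not satisfied.


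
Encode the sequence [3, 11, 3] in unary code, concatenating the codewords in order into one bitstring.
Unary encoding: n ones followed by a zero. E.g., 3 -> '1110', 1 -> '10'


Encode each number as n ones followed by a terminating 0:
  3 -> 1110 (4 bits)
  11 -> 111111111110 (12 bits)
  3 -> 1110 (4 bits)
Total length = 4 + 12 + 4 = 20 bits.

Unary([3, 11, 3]) = 11101111111111101110 (20 bits)


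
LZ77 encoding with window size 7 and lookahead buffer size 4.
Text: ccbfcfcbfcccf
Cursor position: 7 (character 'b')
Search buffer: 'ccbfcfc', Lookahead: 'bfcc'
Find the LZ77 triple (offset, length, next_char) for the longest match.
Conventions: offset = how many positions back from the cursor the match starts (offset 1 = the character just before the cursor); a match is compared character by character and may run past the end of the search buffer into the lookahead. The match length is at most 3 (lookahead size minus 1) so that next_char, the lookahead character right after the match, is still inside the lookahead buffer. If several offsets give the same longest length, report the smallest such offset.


Try each offset into the search buffer:
  offset=1 (pos 6, char 'c'): match length 0
  offset=2 (pos 5, char 'f'): match length 0
  offset=3 (pos 4, char 'c'): match length 0
  offset=4 (pos 3, char 'f'): match length 0
  offset=5 (pos 2, char 'b'): match length 3
  offset=6 (pos 1, char 'c'): match length 0
  offset=7 (pos 0, char 'c'): match length 0
Longest match has length 3 at offset 5.
next_char = character at position 7 + 3 = 10 -> 'c'

Best match: offset=5, length=3 (matching 'bfc' starting at position 2)
LZ77 triple: (5, 3, 'c')


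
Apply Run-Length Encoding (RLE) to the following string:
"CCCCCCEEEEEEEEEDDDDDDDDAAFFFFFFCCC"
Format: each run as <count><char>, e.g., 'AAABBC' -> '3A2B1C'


Scanning runs left to right:
  i=0: run of 'C' x 6 -> '6C'
  i=6: run of 'E' x 9 -> '9E'
  i=15: run of 'D' x 8 -> '8D'
  i=23: run of 'A' x 2 -> '2A'
  i=25: run of 'F' x 6 -> '6F'
  i=31: run of 'C' x 3 -> '3C'

RLE = 6C9E8D2A6F3C


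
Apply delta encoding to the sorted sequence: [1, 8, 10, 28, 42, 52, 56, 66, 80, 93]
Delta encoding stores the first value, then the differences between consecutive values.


First value: 1
Deltas:
  8 - 1 = 7
  10 - 8 = 2
  28 - 10 = 18
  42 - 28 = 14
  52 - 42 = 10
  56 - 52 = 4
  66 - 56 = 10
  80 - 66 = 14
  93 - 80 = 13


Delta encoded: [1, 7, 2, 18, 14, 10, 4, 10, 14, 13]


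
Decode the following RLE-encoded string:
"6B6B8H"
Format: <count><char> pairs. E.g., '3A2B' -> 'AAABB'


Expanding each <count><char> pair:
  6B -> 'BBBBBB'
  6B -> 'BBBBBB'
  8H -> 'HHHHHHHH'

Decoded = BBBBBBBBBBBBHHHHHHHH


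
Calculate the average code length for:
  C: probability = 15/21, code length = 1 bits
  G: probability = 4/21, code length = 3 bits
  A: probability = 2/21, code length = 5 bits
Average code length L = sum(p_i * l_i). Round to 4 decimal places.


Weighted contributions p_i * l_i:
  C: (15/21) * 1 = 15/21
  G: (4/21) * 3 = 12/21
  A: (2/21) * 5 = 10/21
Sum = (15 + 12 + 10)/21 = 37/21

L = 37/21 = 1.7619 bits/symbol


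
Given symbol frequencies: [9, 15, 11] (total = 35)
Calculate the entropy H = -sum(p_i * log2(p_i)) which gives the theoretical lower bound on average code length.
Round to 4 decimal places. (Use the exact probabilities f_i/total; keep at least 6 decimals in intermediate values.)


Per-symbol terms -p_i * log2(p_i) with p_i = f_i/35:
  p = 9/35 = 0.257143: log2(p) = -1.959358, -p*log2(p) = 0.503835
  p = 15/35 = 0.428571: log2(p) = -1.222392, -p*log2(p) = 0.523882
  p = 11/35 = 0.314286: log2(p) = -1.669851, -p*log2(p) = 0.524810
H = 0.503835 + 0.523882 + 0.524810 = 1.552527

H = 1.5525 bits/symbol


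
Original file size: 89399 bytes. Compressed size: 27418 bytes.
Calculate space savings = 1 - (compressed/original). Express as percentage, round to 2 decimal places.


ratio = compressed/original = 27418/89399 = 0.306692
savings = 1 - ratio = 1 - 0.306692 = 0.693308
as a percentage: 0.693308 * 100 = 69.33%

Space savings = 1 - 27418/89399 = 69.33%


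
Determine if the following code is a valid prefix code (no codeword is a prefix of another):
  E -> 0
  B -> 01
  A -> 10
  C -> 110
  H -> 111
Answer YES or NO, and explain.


Checking each pair (does one codeword prefix another?):
  E='0' vs B='01': prefix -- VIOLATION

NO -- this is NOT a valid prefix code. E (0) is a prefix of B (01).


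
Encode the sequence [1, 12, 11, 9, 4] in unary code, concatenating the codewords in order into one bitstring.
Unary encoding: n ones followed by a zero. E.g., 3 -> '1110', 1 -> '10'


Encode each number as n ones followed by a terminating 0:
  1 -> 10 (2 bits)
  12 -> 1111111111110 (13 bits)
  11 -> 111111111110 (12 bits)
  9 -> 1111111110 (10 bits)
  4 -> 11110 (5 bits)
Total length = 2 + 13 + 12 + 10 + 5 = 42 bits.

Unary([1, 12, 11, 9, 4]) = 101111111111110111111111110111111111011110 (42 bits)


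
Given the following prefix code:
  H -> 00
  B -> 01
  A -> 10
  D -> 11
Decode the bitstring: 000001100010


Decoding step by step:
Bits 00 -> H
Bits 00 -> H
Bits 01 -> B
Bits 10 -> A
Bits 00 -> H
Bits 10 -> A


Decoded message: HHBAHA


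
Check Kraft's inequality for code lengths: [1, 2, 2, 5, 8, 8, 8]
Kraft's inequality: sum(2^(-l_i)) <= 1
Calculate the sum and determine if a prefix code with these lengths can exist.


Sum = 2^(-1) + 2^(-2) + 2^(-2) + 2^(-5) + 2^(-8) + 2^(-8) + 2^(-8)
    = 0.5 + 0.25 + 0.25 + 0.03125 + 0.00390625 + 0.00390625 + 0.00390625
    = 267/256 = 1.04296875
Since 1.04296875 > 1, Kraft's inequality is NOT satisfied.
A prefix code with these lengths CANNOT exist.

Kraft sum = 1.04296875. Not satisfied.
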